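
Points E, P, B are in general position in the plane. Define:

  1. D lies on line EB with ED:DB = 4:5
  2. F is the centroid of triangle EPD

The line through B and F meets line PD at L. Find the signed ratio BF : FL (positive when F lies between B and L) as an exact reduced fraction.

Choose coordinates E = (0, 0), P = (1, 0), B = (0, 1).
1. D lies on line EB with ED:DB = 4:5 ⇒ D = (0, 4/9)
2. F is the centroid of triangle EPD ⇒ F = (1/3, 4/27)
line BF meets PD at L = (5/19, 56/171)
F = B + t·(L−B) with t = 19/15, so BF:FL = 19/15:-4/15

BF:FL = -19/4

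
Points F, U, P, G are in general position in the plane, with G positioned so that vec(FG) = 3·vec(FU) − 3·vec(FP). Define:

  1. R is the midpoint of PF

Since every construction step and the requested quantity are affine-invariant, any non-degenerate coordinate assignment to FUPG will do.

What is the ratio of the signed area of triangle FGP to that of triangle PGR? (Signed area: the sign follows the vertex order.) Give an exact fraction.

[FGP]:[PGR] = -2

Choose coordinates F = (0, 0), U = (1, 0), P = (0, 1), G = (3, -3).
1. R is the midpoint of PF ⇒ R = (0, 1/2)
2·[FGP] = 3, 2·[PGR] = -3/2
[FGP]:[PGR] = 3:-3/2 = -2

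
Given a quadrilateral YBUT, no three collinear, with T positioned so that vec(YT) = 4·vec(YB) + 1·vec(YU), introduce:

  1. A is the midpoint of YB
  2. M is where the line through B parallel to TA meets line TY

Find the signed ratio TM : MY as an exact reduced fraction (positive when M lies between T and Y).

TM:MY = -1/2

Choose coordinates Y = (0, 0), B = (1, 0), U = (0, 1), T = (4, 1).
1. A is the midpoint of YB ⇒ A = (1/2, 0)
2. M is where the line through B parallel to TA meets line TY ⇒ M = (8, 2)
M = T + t·(Y−T) with t = -1, so TM:MY = t:(1−t) = -1:2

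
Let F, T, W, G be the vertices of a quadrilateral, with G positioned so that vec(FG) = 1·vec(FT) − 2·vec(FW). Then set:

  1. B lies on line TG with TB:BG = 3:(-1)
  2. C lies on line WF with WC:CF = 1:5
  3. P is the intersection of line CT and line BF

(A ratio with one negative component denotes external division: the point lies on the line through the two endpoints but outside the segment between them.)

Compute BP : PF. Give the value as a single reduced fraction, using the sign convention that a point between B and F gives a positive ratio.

Set F = (0, 0), T = (1, 0), W = (0, 1), G = (1, -2); any affine frame gives the same invariant.
1. B lies on line TG with TB:BG = 3:(-1) ⇒ B = (1, -3)
2. C lies on line WF with WC:CF = 1:5 ⇒ C = (0, 5/6)
3. P is the intersection of line CT and line BF ⇒ P = (-5/13, 15/13)
P = B + t·(F−B) with t = 18/13, so BP:PF = t:(1−t) = 18/13:-5/13

BP:PF = -18/5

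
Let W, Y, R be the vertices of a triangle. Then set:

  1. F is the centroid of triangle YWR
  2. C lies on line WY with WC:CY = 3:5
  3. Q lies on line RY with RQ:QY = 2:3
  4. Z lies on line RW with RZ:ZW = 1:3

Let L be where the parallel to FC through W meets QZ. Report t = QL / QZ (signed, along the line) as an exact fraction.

t = 76/61

Work in coordinates with W = (0, 0), Y = (1, 0), R = (0, 1).
1. F is the centroid of triangle YWR ⇒ F = (1/3, 1/3)
2. C lies on line WY with WC:CY = 3:5 ⇒ C = (3/8, 0)
3. Q lies on line RY with RQ:QY = 2:3 ⇒ Q = (2/5, 3/5)
4. Z lies on line RW with RZ:ZW = 1:3 ⇒ Z = (0, 3/4)
through W parallel to FC: direction (1/24, -1/3); meets QZ at L = (-6/61, 48/61)
L = Q + t·(Z−Q) with t = 76/61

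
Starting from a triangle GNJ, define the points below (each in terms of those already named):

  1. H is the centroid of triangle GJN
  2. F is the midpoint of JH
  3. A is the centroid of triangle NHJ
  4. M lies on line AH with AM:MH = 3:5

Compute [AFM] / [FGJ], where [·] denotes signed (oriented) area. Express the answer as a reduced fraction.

[AFM]:[FGJ] = -1/8

Assign G = (0, 0), N = (1, 0), J = (0, 1) — the answer is frame-independent, so this choice is without loss of generality.
1. H is the centroid of triangle GJN ⇒ H = (1/3, 1/3)
2. F is the midpoint of JH ⇒ F = (1/6, 2/3)
3. A is the centroid of triangle NHJ ⇒ A = (4/9, 4/9)
4. M lies on line AH with AM:MH = 3:5 ⇒ M = (29/72, 29/72)
2·[AFM] = 1/48, 2·[FGJ] = -1/6
[AFM]:[FGJ] = 1/48:-1/6 = -1/8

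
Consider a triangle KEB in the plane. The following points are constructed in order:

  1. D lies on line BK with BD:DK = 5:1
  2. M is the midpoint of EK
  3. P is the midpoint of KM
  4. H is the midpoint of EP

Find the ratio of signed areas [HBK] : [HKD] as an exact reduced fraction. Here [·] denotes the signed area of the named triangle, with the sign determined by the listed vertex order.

Work in coordinates with K = (0, 0), E = (1, 0), B = (0, 1).
1. D lies on line BK with BD:DK = 5:1 ⇒ D = (0, 1/6)
2. M is the midpoint of EK ⇒ M = (1/2, 0)
3. P is the midpoint of KM ⇒ P = (1/4, 0)
4. H is the midpoint of EP ⇒ H = (5/8, 0)
2·[HBK] = 5/8, 2·[HKD] = -5/48
[HBK]:[HKD] = 5/8:-5/48 = -6

[HBK]:[HKD] = -6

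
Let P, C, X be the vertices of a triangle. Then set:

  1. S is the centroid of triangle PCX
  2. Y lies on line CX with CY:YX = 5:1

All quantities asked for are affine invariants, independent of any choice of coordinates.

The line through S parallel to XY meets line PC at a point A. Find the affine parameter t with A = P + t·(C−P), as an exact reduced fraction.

t = 2/3

Set P = (0, 0), C = (1, 0), X = (0, 1); any affine frame gives the same invariant.
1. S is the centroid of triangle PCX ⇒ S = (1/3, 1/3)
2. Y lies on line CX with CY:YX = 5:1 ⇒ Y = (1/6, 5/6)
through S parallel to XY: direction (1/6, -1/6); meets PC at A = (2/3, 0)
A = P + t·(C−P) with t = 2/3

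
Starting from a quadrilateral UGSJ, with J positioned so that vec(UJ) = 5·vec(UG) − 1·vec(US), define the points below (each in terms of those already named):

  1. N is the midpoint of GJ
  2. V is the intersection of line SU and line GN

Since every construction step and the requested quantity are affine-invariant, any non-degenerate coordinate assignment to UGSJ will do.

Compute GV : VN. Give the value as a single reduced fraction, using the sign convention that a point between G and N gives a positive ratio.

GV:VN = -1/3

Choose coordinates U = (0, 0), G = (1, 0), S = (0, 1), J = (5, -1).
1. N is the midpoint of GJ ⇒ N = (3, -1/2)
2. V is the intersection of line SU and line GN ⇒ V = (0, 1/4)
V = G + t·(N−G) with t = -1/2, so GV:VN = t:(1−t) = -1/2:3/2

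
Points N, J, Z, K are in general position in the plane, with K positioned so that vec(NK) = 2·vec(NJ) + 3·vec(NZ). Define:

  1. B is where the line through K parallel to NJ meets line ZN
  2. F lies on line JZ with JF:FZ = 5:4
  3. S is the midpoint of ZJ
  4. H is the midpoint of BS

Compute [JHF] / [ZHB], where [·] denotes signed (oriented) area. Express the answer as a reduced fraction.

Choose coordinates N = (0, 0), J = (1, 0), Z = (0, 1), K = (2, 3).
1. B is where the line through K parallel to NJ meets line ZN ⇒ B = (0, 3)
2. F lies on line JZ with JF:FZ = 5:4 ⇒ F = (4/9, 5/9)
3. S is the midpoint of ZJ ⇒ S = (1/2, 1/2)
4. H is the midpoint of BS ⇒ H = (1/4, 7/4)
2·[JHF] = 5/9, 2·[ZHB] = 1/2
[JHF]:[ZHB] = 5/9:1/2 = 10/9

[JHF]:[ZHB] = 10/9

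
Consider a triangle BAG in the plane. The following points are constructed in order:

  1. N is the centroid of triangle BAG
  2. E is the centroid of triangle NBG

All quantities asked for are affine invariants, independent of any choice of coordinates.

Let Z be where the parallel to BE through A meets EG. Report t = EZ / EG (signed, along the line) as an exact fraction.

Assign B = (0, 0), A = (1, 0), G = (0, 1) — the answer is frame-independent, so this choice is without loss of generality.
1. N is the centroid of triangle BAG ⇒ N = (1/3, 1/3)
2. E is the centroid of triangle NBG ⇒ E = (1/9, 4/9)
through A parallel to BE: direction (1/9, 4/9); meets EG at Z = (5/9, -16/9)
Z = E + t·(G−E) with t = -4

t = -4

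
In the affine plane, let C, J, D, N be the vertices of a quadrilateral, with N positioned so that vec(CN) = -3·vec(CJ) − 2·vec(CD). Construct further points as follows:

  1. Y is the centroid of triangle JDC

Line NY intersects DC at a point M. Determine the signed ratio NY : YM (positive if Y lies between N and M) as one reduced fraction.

NY:YM = -10

Assign C = (0, 0), J = (1, 0), D = (0, 1), N = (-3, -2) — the answer is frame-independent, so this choice is without loss of generality.
1. Y is the centroid of triangle JDC ⇒ Y = (1/3, 1/3)
line NY meets DC at M = (0, 1/10)
Y = N + t·(M−N) with t = 10/9, so NY:YM = 10/9:-1/9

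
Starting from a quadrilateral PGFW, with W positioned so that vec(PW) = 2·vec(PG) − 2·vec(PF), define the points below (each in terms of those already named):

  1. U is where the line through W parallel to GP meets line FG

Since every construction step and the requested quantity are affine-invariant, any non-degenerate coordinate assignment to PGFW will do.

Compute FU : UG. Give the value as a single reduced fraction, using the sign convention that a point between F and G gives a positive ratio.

FU:UG = -3/2

Choose coordinates P = (0, 0), G = (1, 0), F = (0, 1), W = (2, -2).
1. U is where the line through W parallel to GP meets line FG ⇒ U = (3, -2)
U = F + t·(G−F) with t = 3, so FU:UG = t:(1−t) = 3:-2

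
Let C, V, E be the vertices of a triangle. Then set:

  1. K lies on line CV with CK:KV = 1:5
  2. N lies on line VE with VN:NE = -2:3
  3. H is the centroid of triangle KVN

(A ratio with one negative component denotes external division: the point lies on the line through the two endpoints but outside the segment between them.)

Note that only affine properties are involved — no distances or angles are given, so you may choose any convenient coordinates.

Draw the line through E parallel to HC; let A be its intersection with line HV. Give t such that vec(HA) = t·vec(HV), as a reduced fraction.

Work in coordinates with C = (0, 0), V = (1, 0), E = (0, 1).
1. K lies on line CV with CK:KV = 1:5 ⇒ K = (1/6, 0)
2. N lies on line VE with VN:NE = -2:3 ⇒ N = (3, -2)
3. H is the centroid of triangle KVN ⇒ H = (25/18, -2/3)
through E parallel to HC: direction (-25/18, 2/3); meets HV at A = (125/216, 13/18)
A = H + t·(V−H) with t = 25/12

t = 25/12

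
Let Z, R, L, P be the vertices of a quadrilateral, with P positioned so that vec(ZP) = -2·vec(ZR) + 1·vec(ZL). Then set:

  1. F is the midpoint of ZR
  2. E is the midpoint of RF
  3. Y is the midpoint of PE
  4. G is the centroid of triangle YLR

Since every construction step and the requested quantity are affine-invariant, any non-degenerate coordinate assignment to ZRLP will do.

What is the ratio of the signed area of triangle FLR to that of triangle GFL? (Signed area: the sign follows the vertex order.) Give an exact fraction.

[FLR]:[GFL] = -4

Choose coordinates Z = (0, 0), R = (1, 0), L = (0, 1), P = (-2, 1).
1. F is the midpoint of ZR ⇒ F = (1/2, 0)
2. E is the midpoint of RF ⇒ E = (3/4, 0)
3. Y is the midpoint of PE ⇒ Y = (-5/8, 1/2)
4. G is the centroid of triangle YLR ⇒ G = (1/8, 1/2)
2·[FLR] = -1/2, 2·[GFL] = 1/8
[FLR]:[GFL] = -1/2:1/8 = -4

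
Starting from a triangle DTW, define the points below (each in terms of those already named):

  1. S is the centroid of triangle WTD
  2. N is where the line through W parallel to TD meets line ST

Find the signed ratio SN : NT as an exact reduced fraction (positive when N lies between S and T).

Assign D = (0, 0), T = (1, 0), W = (0, 1) — the answer is frame-independent, so this choice is without loss of generality.
1. S is the centroid of triangle WTD ⇒ S = (1/3, 1/3)
2. N is where the line through W parallel to TD meets line ST ⇒ N = (-1, 1)
N = S + t·(T−S) with t = -2, so SN:NT = t:(1−t) = -2:3

SN:NT = -2/3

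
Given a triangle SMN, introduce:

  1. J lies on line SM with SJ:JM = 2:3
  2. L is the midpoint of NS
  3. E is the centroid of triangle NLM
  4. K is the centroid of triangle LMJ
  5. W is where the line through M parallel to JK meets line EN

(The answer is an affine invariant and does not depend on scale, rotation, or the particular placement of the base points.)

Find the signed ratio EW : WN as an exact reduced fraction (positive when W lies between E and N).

Set S = (0, 0), M = (1, 0), N = (0, 1); any affine frame gives the same invariant.
1. J lies on line SM with SJ:JM = 2:3 ⇒ J = (2/5, 0)
2. L is the midpoint of NS ⇒ L = (0, 1/2)
3. E is the centroid of triangle NLM ⇒ E = (1/3, 1/2)
4. K is the centroid of triangle LMJ ⇒ K = (7/15, 1/6)
5. W is where the line through M parallel to JK meets line EN ⇒ W = (7/8, -5/16)
W = E + t·(N−E) with t = -13/8, so EW:WN = t:(1−t) = -13/8:21/8

EW:WN = -13/21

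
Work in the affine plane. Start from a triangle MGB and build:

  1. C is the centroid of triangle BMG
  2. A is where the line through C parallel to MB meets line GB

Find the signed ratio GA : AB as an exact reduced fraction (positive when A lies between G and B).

GA:AB = 2

Set M = (0, 0), G = (1, 0), B = (0, 1); any affine frame gives the same invariant.
1. C is the centroid of triangle BMG ⇒ C = (1/3, 1/3)
2. A is where the line through C parallel to MB meets line GB ⇒ A = (1/3, 2/3)
A = G + t·(B−G) with t = 2/3, so GA:AB = t:(1−t) = 2/3:1/3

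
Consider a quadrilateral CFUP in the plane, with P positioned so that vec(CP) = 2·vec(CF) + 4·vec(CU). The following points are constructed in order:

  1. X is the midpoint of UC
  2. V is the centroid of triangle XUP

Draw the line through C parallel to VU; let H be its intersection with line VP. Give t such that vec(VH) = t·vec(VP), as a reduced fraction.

t = -2

Choose coordinates C = (0, 0), F = (1, 0), U = (0, 1), P = (2, 4).
1. X is the midpoint of UC ⇒ X = (0, 1/2)
2. V is the centroid of triangle XUP ⇒ V = (2/3, 11/6)
through C parallel to VU: direction (-2/3, -5/6); meets VP at H = (-2, -5/2)
H = V + t·(P−V) with t = -2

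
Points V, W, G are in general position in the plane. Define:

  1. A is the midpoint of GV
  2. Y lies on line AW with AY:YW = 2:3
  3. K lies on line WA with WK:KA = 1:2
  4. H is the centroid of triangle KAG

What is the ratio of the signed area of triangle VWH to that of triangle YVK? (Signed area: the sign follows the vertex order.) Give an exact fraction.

Set V = (0, 0), W = (1, 0), G = (0, 1); any affine frame gives the same invariant.
1. A is the midpoint of GV ⇒ A = (0, 1/2)
2. Y lies on line AW with AY:YW = 2:3 ⇒ Y = (2/5, 3/10)
3. K lies on line WA with WK:KA = 1:2 ⇒ K = (2/3, 1/6)
4. H is the centroid of triangle KAG ⇒ H = (2/9, 5/9)
2·[VWH] = 5/9, 2·[YVK] = 2/15
[VWH]:[YVK] = 5/9:2/15 = 25/6

[VWH]:[YVK] = 25/6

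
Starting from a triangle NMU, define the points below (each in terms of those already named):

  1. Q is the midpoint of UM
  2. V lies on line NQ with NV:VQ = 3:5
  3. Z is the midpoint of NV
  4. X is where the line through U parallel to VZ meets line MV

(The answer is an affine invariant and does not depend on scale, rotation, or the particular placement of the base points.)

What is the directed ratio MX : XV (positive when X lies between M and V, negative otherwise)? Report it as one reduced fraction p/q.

MX:XV = -2

Assign N = (0, 0), M = (1, 0), U = (0, 1) — the answer is frame-independent, so this choice is without loss of generality.
1. Q is the midpoint of UM ⇒ Q = (1/2, 1/2)
2. V lies on line NQ with NV:VQ = 3:5 ⇒ V = (3/16, 3/16)
3. Z is the midpoint of NV ⇒ Z = (3/32, 3/32)
4. X is where the line through U parallel to VZ meets line MV ⇒ X = (-5/8, 3/8)
X = M + t·(V−M) with t = 2, so MX:XV = t:(1−t) = 2:-1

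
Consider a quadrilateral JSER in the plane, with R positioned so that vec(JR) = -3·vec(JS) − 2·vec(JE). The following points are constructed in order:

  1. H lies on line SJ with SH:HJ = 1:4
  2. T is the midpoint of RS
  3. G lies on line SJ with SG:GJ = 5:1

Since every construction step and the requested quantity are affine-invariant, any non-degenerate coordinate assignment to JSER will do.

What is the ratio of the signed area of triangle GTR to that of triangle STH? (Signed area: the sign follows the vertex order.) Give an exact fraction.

[GTR]:[STH] = 25/6

Work in coordinates with J = (0, 0), S = (1, 0), E = (0, 1), R = (-3, -2).
1. H lies on line SJ with SH:HJ = 1:4 ⇒ H = (4/5, 0)
2. T is the midpoint of RS ⇒ T = (-1, -1)
3. G lies on line SJ with SG:GJ = 5:1 ⇒ G = (1/6, 0)
2·[GTR] = -5/6, 2·[STH] = -1/5
[GTR]:[STH] = -5/6:-1/5 = 25/6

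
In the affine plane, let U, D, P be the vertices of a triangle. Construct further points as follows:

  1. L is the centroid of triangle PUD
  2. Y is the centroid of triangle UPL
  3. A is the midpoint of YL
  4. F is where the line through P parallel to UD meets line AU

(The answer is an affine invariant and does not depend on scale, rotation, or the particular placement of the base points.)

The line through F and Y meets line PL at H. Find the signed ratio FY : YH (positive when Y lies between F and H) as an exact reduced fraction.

Choose coordinates U = (0, 0), D = (1, 0), P = (0, 1).
1. L is the centroid of triangle PUD ⇒ L = (1/3, 1/3)
2. Y is the centroid of triangle UPL ⇒ Y = (1/9, 4/9)
3. A is the midpoint of YL ⇒ A = (2/9, 7/18)
4. F is where the line through P parallel to UD meets line AU ⇒ F = (4/7, 1)
line FY meets PL at H = (20/93, 53/93)
Y = F + t·(H−F) with t = 31/24, so FY:YH = 31/24:-7/24

FY:YH = -31/7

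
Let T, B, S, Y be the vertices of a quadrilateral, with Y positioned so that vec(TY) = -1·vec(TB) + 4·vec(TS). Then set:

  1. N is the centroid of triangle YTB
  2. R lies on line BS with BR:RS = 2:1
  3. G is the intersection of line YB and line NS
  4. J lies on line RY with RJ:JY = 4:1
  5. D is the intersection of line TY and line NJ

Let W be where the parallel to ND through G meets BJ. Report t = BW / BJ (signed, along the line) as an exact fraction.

t = 12/23

Work in coordinates with T = (0, 0), B = (1, 0), S = (0, 1), Y = (-1, 4).
1. N is the centroid of triangle YTB ⇒ N = (0, 4/3)
2. R lies on line BS with BR:RS = 2:1 ⇒ R = (1/3, 2/3)
3. G is the intersection of line YB and line NS ⇒ G = (0, 2)
4. J lies on line RY with RJ:JY = 4:1 ⇒ J = (-11/15, 10/3)
5. D is the intersection of line TY and line NJ ⇒ D = (-22/21, 88/21)
through G parallel to ND: direction (-22/21, 20/7); meets BJ at W = (11/115, 40/23)
W = B + t·(J−B) with t = 12/23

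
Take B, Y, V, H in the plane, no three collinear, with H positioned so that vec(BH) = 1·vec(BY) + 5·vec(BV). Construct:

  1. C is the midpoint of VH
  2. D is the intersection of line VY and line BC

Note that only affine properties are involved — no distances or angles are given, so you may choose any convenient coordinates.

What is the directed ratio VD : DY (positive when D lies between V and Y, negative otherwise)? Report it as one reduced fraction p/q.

Set B = (0, 0), Y = (1, 0), V = (0, 1), H = (1, 5); any affine frame gives the same invariant.
1. C is the midpoint of VH ⇒ C = (1/2, 3)
2. D is the intersection of line VY and line BC ⇒ D = (1/7, 6/7)
D = V + t·(Y−V) with t = 1/7, so VD:DY = t:(1−t) = 1/7:6/7

VD:DY = 1/6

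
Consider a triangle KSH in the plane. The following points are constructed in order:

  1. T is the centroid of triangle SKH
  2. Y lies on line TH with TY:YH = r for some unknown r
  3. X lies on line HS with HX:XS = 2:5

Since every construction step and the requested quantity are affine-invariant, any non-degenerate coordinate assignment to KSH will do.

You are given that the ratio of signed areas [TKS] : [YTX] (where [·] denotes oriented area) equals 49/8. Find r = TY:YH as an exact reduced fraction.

r = 4/3

Set K = (0, 0), S = (1, 0), H = (0, 1); any affine frame gives the same invariant.
1. T is the centroid of triangle SKH ⇒ T = (1/3, 1/3)
2. With TY:YH = r, write λ = r/(r+1) so Y = T + λ·(H−T); Y is affine-linear in λ
3. X lies on line HS with HX:XS = 2:5 ⇒ X = (2/7, 5/7)
Every point depending on Y is an affine combination of Y and λ-independent points, so each such coordinate is linear in λ; the λ² term in each signed area is a multiple of (H−T)×(H−T) = 0, so 2·[TKS] and 2·[YTX] are each linear in λ. Evaluating at λ=0 and λ=1:
  2·[TKS] = 1/3,   2·[YTX] = 2/21·λ
So [TKS]:[YTX] = (1/3) / (2/21·λ). Setting this equal to 49/8:
  1/3 = 49/8·(2/21·λ)  ⇒  λ = 4/7
Then r = λ/(1−λ) = (4/7)/(3/7) = 4/3. Check: with r = 4/3, Y = (1/7, 5/7) and [TKS]:[YTX] = 49/8 as required.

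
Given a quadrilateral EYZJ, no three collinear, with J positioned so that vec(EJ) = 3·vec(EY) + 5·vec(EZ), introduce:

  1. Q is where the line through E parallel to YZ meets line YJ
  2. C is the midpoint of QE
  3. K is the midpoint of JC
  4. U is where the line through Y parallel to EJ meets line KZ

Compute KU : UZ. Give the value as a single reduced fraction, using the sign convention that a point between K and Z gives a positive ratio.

Assign E = (0, 0), Y = (1, 0), Z = (0, 1), J = (3, 5) — the answer is frame-independent, so this choice is without loss of generality.
1. Q is where the line through E parallel to YZ meets line YJ ⇒ Q = (5/7, -5/7)
2. C is the midpoint of QE ⇒ C = (5/14, -5/14)
3. K is the midpoint of JC ⇒ K = (47/28, 65/28)
4. U is where the line through Y parallel to EJ meets line KZ ⇒ U = (94/31, 105/31)
U = K + t·(Z−K) with t = -25/31, so KU:UZ = t:(1−t) = -25/31:56/31

KU:UZ = -25/56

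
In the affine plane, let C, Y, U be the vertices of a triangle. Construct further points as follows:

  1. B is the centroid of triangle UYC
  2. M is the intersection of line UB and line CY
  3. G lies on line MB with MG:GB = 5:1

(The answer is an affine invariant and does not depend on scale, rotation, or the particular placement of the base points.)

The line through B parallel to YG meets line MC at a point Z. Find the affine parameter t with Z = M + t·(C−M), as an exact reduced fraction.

Choose coordinates C = (0, 0), Y = (1, 0), U = (0, 1).
1. B is the centroid of triangle UYC ⇒ B = (1/3, 1/3)
2. M is the intersection of line UB and line CY ⇒ M = (1/2, 0)
3. G lies on line MB with MG:GB = 5:1 ⇒ G = (13/36, 5/18)
through B parallel to YG: direction (-23/36, 5/18); meets MC at Z = (11/10, 0)
Z = M + t·(C−M) with t = -6/5

t = -6/5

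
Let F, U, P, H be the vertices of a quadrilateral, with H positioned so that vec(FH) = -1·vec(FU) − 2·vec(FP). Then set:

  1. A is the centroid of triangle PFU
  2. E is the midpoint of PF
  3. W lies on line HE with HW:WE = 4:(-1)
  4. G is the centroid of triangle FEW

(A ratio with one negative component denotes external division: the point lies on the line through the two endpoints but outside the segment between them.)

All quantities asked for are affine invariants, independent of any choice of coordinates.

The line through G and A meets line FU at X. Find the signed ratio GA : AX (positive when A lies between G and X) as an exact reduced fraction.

Set F = (0, 0), U = (1, 0), P = (0, 1), H = (-1, -2); any affine frame gives the same invariant.
1. A is the centroid of triangle PFU ⇒ A = (1/3, 1/3)
2. E is the midpoint of PF ⇒ E = (0, 1/2)
3. W lies on line HE with HW:WE = 4:(-1) ⇒ W = (1/3, 4/3)
4. G is the centroid of triangle FEW ⇒ G = (1/9, 11/18)
line GA meets FU at X = (3/5, 0)
A = G + t·(X−G) with t = 5/11, so GA:AX = 5/11:6/11

GA:AX = 5/6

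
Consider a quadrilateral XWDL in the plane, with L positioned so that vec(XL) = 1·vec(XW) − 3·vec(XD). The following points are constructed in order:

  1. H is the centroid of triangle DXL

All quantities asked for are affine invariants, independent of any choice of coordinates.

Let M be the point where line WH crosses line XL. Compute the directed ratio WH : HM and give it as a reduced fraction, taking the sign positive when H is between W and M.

WH:HM = 8

Assign X = (0, 0), W = (1, 0), D = (0, 1), L = (1, -3) — the answer is frame-independent, so this choice is without loss of generality.
1. H is the centroid of triangle DXL ⇒ H = (1/3, -2/3)
line WH meets XL at M = (1/4, -3/4)
H = W + t·(M−W) with t = 8/9, so WH:HM = 8/9:1/9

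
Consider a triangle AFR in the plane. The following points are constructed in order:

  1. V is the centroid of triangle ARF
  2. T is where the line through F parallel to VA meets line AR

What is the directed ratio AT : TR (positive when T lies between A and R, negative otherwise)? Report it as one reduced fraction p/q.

AT:TR = -1/2

Work in coordinates with A = (0, 0), F = (1, 0), R = (0, 1).
1. V is the centroid of triangle ARF ⇒ V = (1/3, 1/3)
2. T is where the line through F parallel to VA meets line AR ⇒ T = (0, -1)
T = A + t·(R−A) with t = -1, so AT:TR = t:(1−t) = -1:2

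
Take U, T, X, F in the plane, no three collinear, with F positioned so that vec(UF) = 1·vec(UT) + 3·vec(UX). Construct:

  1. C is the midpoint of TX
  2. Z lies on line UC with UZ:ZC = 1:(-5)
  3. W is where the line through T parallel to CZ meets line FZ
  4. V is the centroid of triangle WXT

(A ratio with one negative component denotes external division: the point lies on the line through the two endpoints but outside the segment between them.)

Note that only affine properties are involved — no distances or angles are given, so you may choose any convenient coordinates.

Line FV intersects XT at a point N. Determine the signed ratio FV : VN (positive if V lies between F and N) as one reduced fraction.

Set U = (0, 0), T = (1, 0), X = (0, 1), F = (1, 3); any affine frame gives the same invariant.
1. C is the midpoint of TX ⇒ C = (1/2, 1/2)
2. Z lies on line UC with UZ:ZC = 1:(-5) ⇒ Z = (-1/8, -1/8)
3. W is where the line through T parallel to CZ meets line FZ ⇒ W = (-11/16, -27/16)
4. V is the centroid of triangle WXT ⇒ V = (5/48, -11/48)
line FV meets XT at N = (23/66, 43/66)
V = F + t·(N−F) with t = 11/8, so FV:VN = 11/8:-3/8

FV:VN = -11/3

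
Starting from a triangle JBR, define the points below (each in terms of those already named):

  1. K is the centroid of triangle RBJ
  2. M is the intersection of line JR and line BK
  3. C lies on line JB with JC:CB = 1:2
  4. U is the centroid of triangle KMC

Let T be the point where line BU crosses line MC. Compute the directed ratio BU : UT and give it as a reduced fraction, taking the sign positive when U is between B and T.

Assign J = (0, 0), B = (1, 0), R = (0, 1) — the answer is frame-independent, so this choice is without loss of generality.
1. K is the centroid of triangle RBJ ⇒ K = (1/3, 1/3)
2. M is the intersection of line JR and line BK ⇒ M = (0, 1/2)
3. C lies on line JB with JC:CB = 1:2 ⇒ C = (1/3, 0)
4. U is the centroid of triangle KMC ⇒ U = (2/9, 5/18)
line BU meets MC at T = (1/8, 5/16)
U = B + t·(T−B) with t = 8/9, so BU:UT = 8/9:1/9

BU:UT = 8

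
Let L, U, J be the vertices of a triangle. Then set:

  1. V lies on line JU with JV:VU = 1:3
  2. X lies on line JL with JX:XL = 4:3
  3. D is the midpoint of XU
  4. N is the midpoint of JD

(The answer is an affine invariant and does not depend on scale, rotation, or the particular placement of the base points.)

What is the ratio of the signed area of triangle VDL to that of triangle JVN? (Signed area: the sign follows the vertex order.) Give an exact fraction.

Choose coordinates L = (0, 0), U = (1, 0), J = (0, 1).
1. V lies on line JU with JV:VU = 1:3 ⇒ V = (1/4, 3/4)
2. X lies on line JL with JX:XL = 4:3 ⇒ X = (0, 3/7)
3. D is the midpoint of XU ⇒ D = (1/2, 3/14)
4. N is the midpoint of JD ⇒ N = (1/4, 17/28)
2·[VDL] = -9/28, 2·[JVN] = -1/28
[VDL]:[JVN] = -9/28:-1/28 = 9

[VDL]:[JVN] = 9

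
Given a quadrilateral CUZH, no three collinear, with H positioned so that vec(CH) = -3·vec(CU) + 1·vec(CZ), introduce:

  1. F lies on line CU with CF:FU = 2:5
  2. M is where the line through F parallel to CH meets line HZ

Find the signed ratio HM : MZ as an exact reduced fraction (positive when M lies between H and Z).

HM:MZ = 2/19

Assign C = (0, 0), U = (1, 0), Z = (0, 1), H = (-3, 1) — the answer is frame-independent, so this choice is without loss of generality.
1. F lies on line CU with CF:FU = 2:5 ⇒ F = (2/7, 0)
2. M is where the line through F parallel to CH meets line HZ ⇒ M = (-19/7, 1)
M = H + t·(Z−H) with t = 2/21, so HM:MZ = t:(1−t) = 2/21:19/21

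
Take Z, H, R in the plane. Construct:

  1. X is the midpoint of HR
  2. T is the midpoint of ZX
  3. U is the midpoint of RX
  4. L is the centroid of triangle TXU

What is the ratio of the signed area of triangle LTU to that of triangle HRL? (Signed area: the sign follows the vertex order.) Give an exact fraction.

[LTU]:[HRL] = -1/4

Choose coordinates Z = (0, 0), H = (1, 0), R = (0, 1).
1. X is the midpoint of HR ⇒ X = (1/2, 1/2)
2. T is the midpoint of ZX ⇒ T = (1/4, 1/4)
3. U is the midpoint of RX ⇒ U = (1/4, 3/4)
4. L is the centroid of triangle TXU ⇒ L = (1/3, 1/2)
2·[LTU] = -1/24, 2·[HRL] = 1/6
[LTU]:[HRL] = -1/24:1/6 = -1/4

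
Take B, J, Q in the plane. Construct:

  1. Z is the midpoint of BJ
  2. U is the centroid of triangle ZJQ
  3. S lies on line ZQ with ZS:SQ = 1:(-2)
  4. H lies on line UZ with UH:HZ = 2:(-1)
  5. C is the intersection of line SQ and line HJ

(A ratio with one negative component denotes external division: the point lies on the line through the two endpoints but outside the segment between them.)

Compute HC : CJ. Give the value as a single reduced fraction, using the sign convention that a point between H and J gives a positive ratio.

Choose coordinates B = (0, 0), J = (1, 0), Q = (0, 1).
1. Z is the midpoint of BJ ⇒ Z = (1/2, 0)
2. U is the centroid of triangle ZJQ ⇒ U = (1/2, 1/3)
3. S lies on line ZQ with ZS:SQ = 1:(-2) ⇒ S = (1, -1)
4. H lies on line UZ with UH:HZ = 2:(-1) ⇒ H = (1/2, -1/3)
5. C is the intersection of line SQ and line HJ ⇒ C = (5/8, -1/4)
C = H + t·(J−H) with t = 1/4, so HC:CJ = t:(1−t) = 1/4:3/4

HC:CJ = 1/3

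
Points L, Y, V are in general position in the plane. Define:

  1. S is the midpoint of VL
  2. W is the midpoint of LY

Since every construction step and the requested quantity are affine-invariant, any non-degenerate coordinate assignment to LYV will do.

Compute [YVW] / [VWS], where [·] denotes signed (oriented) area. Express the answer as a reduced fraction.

Set L = (0, 0), Y = (1, 0), V = (0, 1); any affine frame gives the same invariant.
1. S is the midpoint of VL ⇒ S = (0, 1/2)
2. W is the midpoint of LY ⇒ W = (1/2, 0)
2·[YVW] = 1/2, 2·[VWS] = -1/4
[YVW]:[VWS] = 1/2:-1/4 = -2

[YVW]:[VWS] = -2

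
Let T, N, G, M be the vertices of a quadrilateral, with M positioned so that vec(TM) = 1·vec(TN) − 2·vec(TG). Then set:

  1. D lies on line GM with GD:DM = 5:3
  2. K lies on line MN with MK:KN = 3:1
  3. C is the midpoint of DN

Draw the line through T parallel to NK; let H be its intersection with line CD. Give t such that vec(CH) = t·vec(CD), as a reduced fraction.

t = 13/3

Work in coordinates with T = (0, 0), N = (1, 0), G = (0, 1), M = (1, -2).
1. D lies on line GM with GD:DM = 5:3 ⇒ D = (5/8, -7/8)
2. K lies on line MN with MK:KN = 3:1 ⇒ K = (1, -1/2)
3. C is the midpoint of DN ⇒ C = (13/16, -7/16)
through T parallel to NK: direction (0, -1/2); meets CD at H = (0, -7/3)
H = C + t·(D−C) with t = 13/3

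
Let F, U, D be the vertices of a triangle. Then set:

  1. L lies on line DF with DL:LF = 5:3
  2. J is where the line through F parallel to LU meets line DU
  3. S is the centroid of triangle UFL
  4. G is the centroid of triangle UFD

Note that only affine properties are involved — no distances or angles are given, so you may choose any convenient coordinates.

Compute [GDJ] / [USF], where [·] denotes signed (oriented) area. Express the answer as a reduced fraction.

Work in coordinates with F = (0, 0), U = (1, 0), D = (0, 1).
1. L lies on line DF with DL:LF = 5:3 ⇒ L = (0, 3/8)
2. J is where the line through F parallel to LU meets line DU ⇒ J = (8/5, -3/5)
3. S is the centroid of triangle UFL ⇒ S = (1/3, 1/8)
4. G is the centroid of triangle UFD ⇒ G = (1/3, 1/3)
2·[GDJ] = -8/15, 2·[USF] = 1/8
[GDJ]:[USF] = -8/15:1/8 = -64/15

[GDJ]:[USF] = -64/15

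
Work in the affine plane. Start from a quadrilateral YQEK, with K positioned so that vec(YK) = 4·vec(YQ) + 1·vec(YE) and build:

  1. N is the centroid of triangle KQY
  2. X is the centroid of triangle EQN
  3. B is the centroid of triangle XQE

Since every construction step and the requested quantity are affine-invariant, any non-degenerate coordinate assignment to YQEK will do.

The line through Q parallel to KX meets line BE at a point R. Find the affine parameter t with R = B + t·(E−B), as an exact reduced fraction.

t = -46/53

Work in coordinates with Y = (0, 0), Q = (1, 0), E = (0, 1), K = (4, 1).
1. N is the centroid of triangle KQY ⇒ N = (5/3, 1/3)
2. X is the centroid of triangle EQN ⇒ X = (8/9, 4/9)
3. B is the centroid of triangle XQE ⇒ B = (17/27, 13/27)
through Q parallel to KX: direction (-28/9, -5/9); meets BE at R = (187/159, 5/159)
R = B + t·(E−B) with t = -46/53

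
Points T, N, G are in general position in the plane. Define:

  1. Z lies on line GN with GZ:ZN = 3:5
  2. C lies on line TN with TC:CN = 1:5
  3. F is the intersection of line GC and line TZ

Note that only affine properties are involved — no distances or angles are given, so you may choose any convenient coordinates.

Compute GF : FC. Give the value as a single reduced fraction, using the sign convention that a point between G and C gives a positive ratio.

Choose coordinates T = (0, 0), N = (1, 0), G = (0, 1).
1. Z lies on line GN with GZ:ZN = 3:5 ⇒ Z = (3/8, 5/8)
2. C lies on line TN with TC:CN = 1:5 ⇒ C = (1/6, 0)
3. F is the intersection of line GC and line TZ ⇒ F = (3/23, 5/23)
F = G + t·(C−G) with t = 18/23, so GF:FC = t:(1−t) = 18/23:5/23

GF:FC = 18/5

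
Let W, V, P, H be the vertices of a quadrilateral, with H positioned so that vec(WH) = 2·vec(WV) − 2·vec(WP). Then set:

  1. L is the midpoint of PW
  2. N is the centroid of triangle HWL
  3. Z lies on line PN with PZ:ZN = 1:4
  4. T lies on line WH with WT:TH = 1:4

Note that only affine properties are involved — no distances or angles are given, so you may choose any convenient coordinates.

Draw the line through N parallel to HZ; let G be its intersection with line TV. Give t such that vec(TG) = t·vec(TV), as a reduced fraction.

Work in coordinates with W = (0, 0), V = (1, 0), P = (0, 1), H = (2, -2).
1. L is the midpoint of PW ⇒ L = (0, 1/2)
2. N is the centroid of triangle HWL ⇒ N = (2/3, -1/2)
3. Z lies on line PN with PZ:ZN = 1:4 ⇒ Z = (2/15, 7/10)
4. T lies on line WH with WT:TH = 1:4 ⇒ T = (2/5, -2/5)
through N parallel to HZ: direction (-28/15, 27/10); meets TV at G = (38/71, -22/71)
G = T + t·(V−T) with t = 16/71

t = 16/71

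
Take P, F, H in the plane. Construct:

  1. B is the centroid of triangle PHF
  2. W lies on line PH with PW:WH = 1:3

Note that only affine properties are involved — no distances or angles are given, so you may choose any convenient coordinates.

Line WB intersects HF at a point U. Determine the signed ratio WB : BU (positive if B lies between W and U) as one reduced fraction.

WB:BU = 5/4

Work in coordinates with P = (0, 0), F = (1, 0), H = (0, 1).
1. B is the centroid of triangle PHF ⇒ B = (1/3, 1/3)
2. W lies on line PH with PW:WH = 1:3 ⇒ W = (0, 1/4)
line WB meets HF at U = (3/5, 2/5)
B = W + t·(U−W) with t = 5/9, so WB:BU = 5/9:4/9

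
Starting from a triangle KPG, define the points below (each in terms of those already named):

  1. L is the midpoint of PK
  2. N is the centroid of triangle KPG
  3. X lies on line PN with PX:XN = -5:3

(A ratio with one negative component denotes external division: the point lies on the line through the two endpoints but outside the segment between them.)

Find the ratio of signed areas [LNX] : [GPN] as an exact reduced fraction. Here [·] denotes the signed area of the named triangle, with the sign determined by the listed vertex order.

[LNX]:[GPN] = -3/4

Set K = (0, 0), P = (1, 0), G = (0, 1); any affine frame gives the same invariant.
1. L is the midpoint of PK ⇒ L = (1/2, 0)
2. N is the centroid of triangle KPG ⇒ N = (1/3, 1/3)
3. X lies on line PN with PX:XN = -5:3 ⇒ X = (-2/3, 5/6)
2·[LNX] = 1/4, 2·[GPN] = -1/3
[LNX]:[GPN] = 1/4:-1/3 = -3/4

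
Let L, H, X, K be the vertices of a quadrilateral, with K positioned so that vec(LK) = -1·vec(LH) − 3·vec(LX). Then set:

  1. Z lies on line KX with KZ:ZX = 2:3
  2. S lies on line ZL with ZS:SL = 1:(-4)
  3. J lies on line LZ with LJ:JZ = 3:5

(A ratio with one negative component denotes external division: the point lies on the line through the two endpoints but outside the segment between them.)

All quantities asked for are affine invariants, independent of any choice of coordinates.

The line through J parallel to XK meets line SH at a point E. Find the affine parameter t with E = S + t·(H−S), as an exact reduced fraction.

t = 23/128

Set L = (0, 0), H = (1, 0), X = (0, 1), K = (-1, -3); any affine frame gives the same invariant.
1. Z lies on line KX with KZ:ZX = 2:3 ⇒ Z = (-3/5, -7/5)
2. S lies on line ZL with ZS:SL = 1:(-4) ⇒ S = (-4/5, -28/15)
3. J lies on line LZ with LJ:JZ = 3:5 ⇒ J = (-9/40, -21/40)
through J parallel to XK: direction (-1, -4); meets SH at E = (-61/128, -49/32)
E = S + t·(H−S) with t = 23/128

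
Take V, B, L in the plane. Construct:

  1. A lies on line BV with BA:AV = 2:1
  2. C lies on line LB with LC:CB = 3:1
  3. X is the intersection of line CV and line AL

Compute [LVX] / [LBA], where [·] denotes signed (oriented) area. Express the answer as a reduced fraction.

[LVX]:[LBA] = -9/20

Assign V = (0, 0), B = (1, 0), L = (0, 1) — the answer is frame-independent, so this choice is without loss of generality.
1. A lies on line BV with BA:AV = 2:1 ⇒ A = (1/3, 0)
2. C lies on line LB with LC:CB = 3:1 ⇒ C = (3/4, 1/4)
3. X is the intersection of line CV and line AL ⇒ X = (3/10, 1/10)
2·[LVX] = 3/10, 2·[LBA] = -2/3
[LVX]:[LBA] = 3/10:-2/3 = -9/20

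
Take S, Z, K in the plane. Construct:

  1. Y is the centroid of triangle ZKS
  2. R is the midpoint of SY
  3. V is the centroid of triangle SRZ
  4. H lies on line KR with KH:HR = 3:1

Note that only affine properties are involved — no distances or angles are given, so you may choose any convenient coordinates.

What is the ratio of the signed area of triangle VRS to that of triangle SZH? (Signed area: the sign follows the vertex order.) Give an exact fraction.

[VRS]:[SZH] = 4/27

Choose coordinates S = (0, 0), Z = (1, 0), K = (0, 1).
1. Y is the centroid of triangle ZKS ⇒ Y = (1/3, 1/3)
2. R is the midpoint of SY ⇒ R = (1/6, 1/6)
3. V is the centroid of triangle SRZ ⇒ V = (7/18, 1/18)
4. H lies on line KR with KH:HR = 3:1 ⇒ H = (1/8, 3/8)
2·[VRS] = 1/18, 2·[SZH] = 3/8
[VRS]:[SZH] = 1/18:3/8 = 4/27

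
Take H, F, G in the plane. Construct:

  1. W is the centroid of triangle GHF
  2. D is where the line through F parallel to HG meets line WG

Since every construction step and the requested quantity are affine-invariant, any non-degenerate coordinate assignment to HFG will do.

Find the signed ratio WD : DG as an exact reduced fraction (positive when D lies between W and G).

Choose coordinates H = (0, 0), F = (1, 0), G = (0, 1).
1. W is the centroid of triangle GHF ⇒ W = (1/3, 1/3)
2. D is where the line through F parallel to HG meets line WG ⇒ D = (1, -1)
D = W + t·(G−W) with t = -2, so WD:DG = t:(1−t) = -2:3

WD:DG = -2/3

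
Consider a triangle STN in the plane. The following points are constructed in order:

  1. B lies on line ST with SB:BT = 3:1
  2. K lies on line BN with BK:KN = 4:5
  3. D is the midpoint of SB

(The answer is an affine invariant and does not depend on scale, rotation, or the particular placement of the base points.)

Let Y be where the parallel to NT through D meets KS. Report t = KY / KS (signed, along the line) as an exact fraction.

t = 35/62

Choose coordinates S = (0, 0), T = (1, 0), N = (0, 1).
1. B lies on line ST with SB:BT = 3:1 ⇒ B = (3/4, 0)
2. K lies on line BN with BK:KN = 4:5 ⇒ K = (5/12, 4/9)
3. D is the midpoint of SB ⇒ D = (3/8, 0)
through D parallel to NT: direction (1, -1); meets KS at Y = (45/248, 6/31)
Y = K + t·(S−K) with t = 35/62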